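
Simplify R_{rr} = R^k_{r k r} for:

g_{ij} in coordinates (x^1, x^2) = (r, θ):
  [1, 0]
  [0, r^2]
Non-zero Christoffel symbols (Γ^k_{ij} = Γ^k_{ji}):
Γ^r_{θ θ} = -r
Γ^θ_{r θ} = 1/r
R^r_{r r r} = 0 (a repeated index in an antisymmetric pair)
R^θ_{r θ r} = ∂_θ Γ^θ_{r r} - ∂_r Γ^θ_{r θ} + Γ^θ_{θ m} Γ^m_{r r} - Γ^θ_{r m} Γ^m_{r θ}
  = (0) - (-1/r^2) + (0) - (1/r^2) = 0
R_{rr} = R^r_{r r r} + R^θ_{r θ r} = (0) + (0) = 0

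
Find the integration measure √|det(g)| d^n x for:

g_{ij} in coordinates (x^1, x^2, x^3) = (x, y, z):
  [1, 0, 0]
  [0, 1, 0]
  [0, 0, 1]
det(g) = 1
√|det(g)| = 1
Volume element: dV = 1 dx dy dz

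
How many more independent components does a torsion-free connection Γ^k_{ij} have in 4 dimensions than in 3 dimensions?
Independent components in n dimensions: n × n(n+1)/2 = n^2(n+1)/2.
4D: 4 × 10 = 40
3D: 3 × 6 = 18
Difference = 40 - 18 = 22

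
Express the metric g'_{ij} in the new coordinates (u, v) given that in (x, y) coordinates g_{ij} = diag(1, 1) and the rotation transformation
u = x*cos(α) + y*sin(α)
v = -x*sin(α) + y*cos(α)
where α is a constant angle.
Invert the transformation: x = u*cos(α) - v*sin(α), y = u*sin(α) + v*cos(α)
g'_{ij} = (∂x^k/∂x'^i)(∂x^l/∂x'^j) g_{kl}; with g_{kl} = δ_{kl} this is Σ_k (∂x^k/∂x'^i)(∂x^k/∂x'^j).
Jacobian: ∂x/∂u = cos(α), ∂x/∂v = -sin(α), ∂y/∂u = sin(α), ∂y/∂v = cos(α)
g'_{uu} = (cos(α))(cos(α)) + (sin(α))(sin(α)) = 1
g'_{uv} = (cos(α))(-sin(α)) + (sin(α))(cos(α)) = 0
g'_{vv} = (-sin(α))(-sin(α)) + (cos(α))(cos(α)) = 1
g'_{ij} = diag(1, 1)
The Euclidean metric is invariant under rotations.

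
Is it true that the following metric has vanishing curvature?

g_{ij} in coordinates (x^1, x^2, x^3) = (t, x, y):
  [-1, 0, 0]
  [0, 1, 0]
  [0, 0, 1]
All metric components are constant, so every Christoffel symbol vanishes and R^i_{jkl} = 0.
Yes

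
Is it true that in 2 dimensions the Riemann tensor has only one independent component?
The number of independent components is n^2(n^2-1)/12 = 4·3/12 = 1 for n = 2 (e.g. R_{1212}).
Yes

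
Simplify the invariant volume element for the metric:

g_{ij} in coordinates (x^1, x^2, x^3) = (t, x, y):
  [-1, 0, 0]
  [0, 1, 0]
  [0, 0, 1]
det(g) = -1
√|det(g)| = 1
Volume element: dV = 1 dt dx dy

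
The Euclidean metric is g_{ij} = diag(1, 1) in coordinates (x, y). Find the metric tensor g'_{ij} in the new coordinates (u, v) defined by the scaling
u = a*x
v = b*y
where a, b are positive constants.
Invert the transformation: x = u/a, y = v/b
g'_{ij} = (∂x^k/∂x'^i)(∂x^l/∂x'^j) g_{kl}; with g_{kl} = δ_{kl} this is Σ_k (∂x^k/∂x'^i)(∂x^k/∂x'^j).
Jacobian: ∂x/∂u = 1/a, ∂x/∂v = 0, ∂y/∂u = 0, ∂y/∂v = 1/b
g'_{uu} = (1/a)(1/a) + (0)(0) = 1/a^2
g'_{uv} = (1/a)(0) + (0)(1/b) = 0
g'_{vv} = (0)(0) + (1/b)(1/b) = 1/b^2
g'_{ij} = diag(1/a^2, 1/b^2)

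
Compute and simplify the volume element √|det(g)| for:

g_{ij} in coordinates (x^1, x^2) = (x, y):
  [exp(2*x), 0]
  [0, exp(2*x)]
det(g) = exp(4*x)
√|det(g)| = exp(2*x)
Volume element: dV = exp(2*x) dx dy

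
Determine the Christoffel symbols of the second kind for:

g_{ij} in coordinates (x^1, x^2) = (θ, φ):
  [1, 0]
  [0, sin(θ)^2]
Using Γ^k_{ij} = (1/2) g^{km} (∂_i g_{mj} + ∂_j g_{mi} - ∂_m g_{ij}); the metric is diagonal, so only the m = k term contributes.
Non-zero symbols (using the symmetry Γ^k_{ij} = Γ^k_{ji}):
Γ^θ_{φ φ} = (1/2) g^{θθ} (∂_φ g_{θφ} + ∂_φ g_{θφ} - ∂_θ g_{φφ}) = (1/2)(1)((0) + (0) - (sin(2*θ))) = -sin(2*θ)/2
Γ^φ_{θ φ} = (1/2) g^{φφ} (∂_θ g_{φφ} + ∂_φ g_{φθ} - ∂_φ g_{θφ}) = (1/2)(1/sin(θ)^2)((sin(2*θ)) + (0) - (0)) = 1/tan(θ)
All other Christoffel symbols are zero.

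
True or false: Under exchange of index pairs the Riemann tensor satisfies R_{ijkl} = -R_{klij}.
The pair-exchange symmetry has a plus sign: R_{ijkl} = +R_{klij}.
False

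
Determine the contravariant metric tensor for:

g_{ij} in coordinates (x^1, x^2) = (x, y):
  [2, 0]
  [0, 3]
The metric is diagonal, so g^{ij} is diagonal with entries 1/g_{ii}: diag(1/2, 1/3).
g^{ij}:
  [1/2, 0]
  [0, 1/3]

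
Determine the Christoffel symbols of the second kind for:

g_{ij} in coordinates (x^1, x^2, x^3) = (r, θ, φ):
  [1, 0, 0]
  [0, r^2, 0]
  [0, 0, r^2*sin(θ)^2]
Using Γ^k_{ij} = (1/2) g^{km} (∂_i g_{mj} + ∂_j g_{mi} - ∂_m g_{ij}); the metric is diagonal, so only the m = k term contributes.
Non-zero symbols (using the symmetry Γ^k_{ij} = Γ^k_{ji}):
Γ^r_{θ θ} = (1/2) g^{rr} (∂_θ g_{rθ} + ∂_θ g_{rθ} - ∂_r g_{θθ}) = (1/2)(1)((0) + (0) - (2*r)) = -r
Γ^r_{φ φ} = (1/2) g^{rr} (∂_φ g_{rφ} + ∂_φ g_{rφ} - ∂_r g_{φφ}) = (1/2)(1)((0) + (0) - (2*r*sin(θ)^2)) = -r*sin(θ)^2
Γ^θ_{r θ} = (1/2) g^{θθ} (∂_r g_{θθ} + ∂_θ g_{θr} - ∂_θ g_{rθ}) = (1/2)(1/r^2)((2*r) + (0) - (0)) = 1/r
Γ^θ_{φ φ} = (1/2) g^{θθ} (∂_φ g_{θφ} + ∂_φ g_{θφ} - ∂_θ g_{φφ}) = (1/2)(1/r^2)((0) + (0) - (r^2*sin(2*θ))) = -sin(2*θ)/2
Γ^φ_{r φ} = (1/2) g^{φφ} (∂_r g_{φφ} + ∂_φ g_{φr} - ∂_φ g_{rφ}) = (1/2)(1/(r^2*sin(θ)^2))((2*r*sin(θ)^2) + (0) - (0)) = 1/r
Γ^φ_{θ φ} = (1/2) g^{φφ} (∂_θ g_{φφ} + ∂_φ g_{φθ} - ∂_φ g_{θφ}) = (1/2)(1/(r^2*sin(θ)^2))((r^2*sin(2*θ)) + (0) - (0)) = 1/tan(θ)
All other Christoffel symbols are zero.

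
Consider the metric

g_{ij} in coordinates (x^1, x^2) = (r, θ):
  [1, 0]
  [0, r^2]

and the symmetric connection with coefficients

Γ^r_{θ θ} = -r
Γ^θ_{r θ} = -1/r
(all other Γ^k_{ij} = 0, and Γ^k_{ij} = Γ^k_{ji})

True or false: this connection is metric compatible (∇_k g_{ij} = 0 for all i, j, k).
Using ∇_k g_{ij} = ∂_k g_{ij} - Γ^m_{ki} g_{mj} - Γ^m_{kj} g_{im}:
∇_r g_{θθ} = (2*r) - (-r) - (-r) = 4*r ≠ 0
So the connection is not metric compatible (it is not the Levi-Civita connection).
False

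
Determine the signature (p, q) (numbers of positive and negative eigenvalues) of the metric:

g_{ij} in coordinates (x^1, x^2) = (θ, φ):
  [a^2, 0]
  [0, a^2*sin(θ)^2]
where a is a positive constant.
The metric is diagonal, so its eigenvalues are the diagonal entries: a^2, a^2*sin(θ)^2 (at a generic point, where coordinate-dependent entries are positive).
2 positive, 0 negative.
(2, 0) - Riemannian (positive definite)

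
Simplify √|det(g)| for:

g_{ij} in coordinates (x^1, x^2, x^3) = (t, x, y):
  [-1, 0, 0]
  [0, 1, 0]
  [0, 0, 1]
det(g) = -1
√|det(g)| = 1
Volume element: dV = 1 dt dx dy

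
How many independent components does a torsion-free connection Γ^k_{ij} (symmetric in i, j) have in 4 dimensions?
Γ^k_{ij} has n choices for the upper index and n(n+1)/2 independent symmetric lower index pairs.
Total = 4 × 4×5/2 = 4 × 10 = 40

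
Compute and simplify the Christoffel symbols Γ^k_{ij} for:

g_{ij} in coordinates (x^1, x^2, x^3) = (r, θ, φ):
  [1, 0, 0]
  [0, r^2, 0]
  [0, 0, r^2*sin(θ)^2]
Using Γ^k_{ij} = (1/2) g^{km} (∂_i g_{mj} + ∂_j g_{mi} - ∂_m g_{ij}); the metric is diagonal, so only the m = k term contributes.
Non-zero symbols (using the symmetry Γ^k_{ij} = Γ^k_{ji}):
Γ^r_{θ θ} = (1/2) g^{rr} (∂_θ g_{rθ} + ∂_θ g_{rθ} - ∂_r g_{θθ}) = (1/2)(1)((0) + (0) - (2*r)) = -r
Γ^r_{φ φ} = (1/2) g^{rr} (∂_φ g_{rφ} + ∂_φ g_{rφ} - ∂_r g_{φφ}) = (1/2)(1)((0) + (0) - (2*r*sin(θ)^2)) = -r*sin(θ)^2
Γ^θ_{r θ} = (1/2) g^{θθ} (∂_r g_{θθ} + ∂_θ g_{θr} - ∂_θ g_{rθ}) = (1/2)(1/r^2)((2*r) + (0) - (0)) = 1/r
Γ^θ_{φ φ} = (1/2) g^{θθ} (∂_φ g_{θφ} + ∂_φ g_{θφ} - ∂_θ g_{φφ}) = (1/2)(1/r^2)((0) + (0) - (r^2*sin(2*θ))) = -sin(2*θ)/2
Γ^φ_{r φ} = (1/2) g^{φφ} (∂_r g_{φφ} + ∂_φ g_{φr} - ∂_φ g_{rφ}) = (1/2)(1/(r^2*sin(θ)^2))((2*r*sin(θ)^2) + (0) - (0)) = 1/r
Γ^φ_{θ φ} = (1/2) g^{φφ} (∂_θ g_{φφ} + ∂_φ g_{φθ} - ∂_φ g_{θφ}) = (1/2)(1/(r^2*sin(θ)^2))((r^2*sin(2*θ)) + (0) - (0)) = 1/tan(θ)
All other Christoffel symbols are zero.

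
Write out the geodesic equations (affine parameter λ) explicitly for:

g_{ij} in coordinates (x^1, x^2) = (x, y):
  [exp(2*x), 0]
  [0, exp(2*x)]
Geodesic equation: d^2x^k/dλ^2 + Γ^k_{ij} (dx^i/dλ)(dx^j/dλ) = 0.
Non-zero Christoffel symbols:
Γ^x_{x x} = 1
Γ^x_{y y} = -1
Γ^y_{x y} = 1
Substituting (the symmetric pair Γ^k_{ij}, Γ^k_{ji} combines into a factor 2):
d^2x/dλ^2 + (dx/dλ)^2 - (dy/dλ)^2 = 0
d^2y/dλ^2 + 2 (dx/dλ)(dy/dλ) = 0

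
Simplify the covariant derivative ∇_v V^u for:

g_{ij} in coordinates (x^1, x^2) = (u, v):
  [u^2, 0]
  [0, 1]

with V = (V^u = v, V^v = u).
Non-zero Christoffel symbols:
Γ^u_{u u} = 1/u
∇_v V^u = ∂_v V^u + Γ^u_{v j} V^j
  = (1) + (0)(v) + (0)(u)
  = 1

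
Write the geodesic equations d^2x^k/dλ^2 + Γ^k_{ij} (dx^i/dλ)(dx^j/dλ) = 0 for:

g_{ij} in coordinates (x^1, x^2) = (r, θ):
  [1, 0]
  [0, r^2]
Geodesic equation: d^2x^k/dλ^2 + Γ^k_{ij} (dx^i/dλ)(dx^j/dλ) = 0.
Non-zero Christoffel symbols:
Γ^r_{θ θ} = -r
Γ^θ_{r θ} = 1/r
Substituting (the symmetric pair Γ^k_{ij}, Γ^k_{ji} combines into a factor 2):
d^2r/dλ^2 - r (dθ/dλ)^2 = 0
d^2θ/dλ^2 + (2/r) (dr/dλ)(dθ/dλ) = 0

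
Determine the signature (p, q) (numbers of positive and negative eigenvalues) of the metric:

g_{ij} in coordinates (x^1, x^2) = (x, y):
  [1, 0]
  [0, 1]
The metric is diagonal, so its eigenvalues are the diagonal entries: 1, 1 (at a generic point, where coordinate-dependent entries are positive).
2 positive, 0 negative.
(2, 0) - Riemannian (positive definite)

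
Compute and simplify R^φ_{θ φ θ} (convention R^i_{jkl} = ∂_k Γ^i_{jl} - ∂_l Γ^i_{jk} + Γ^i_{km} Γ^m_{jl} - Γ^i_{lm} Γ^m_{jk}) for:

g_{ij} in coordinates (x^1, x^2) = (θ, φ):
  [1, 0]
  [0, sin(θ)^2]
Non-zero Christoffel symbols (Γ^k_{ij} = Γ^k_{ji}):
Γ^θ_{φ φ} = -sin(2*θ)/2
Γ^φ_{θ φ} = 1/tan(θ)
R^φ_{θ φ θ} = ∂_φ Γ^φ_{θ θ} - ∂_θ Γ^φ_{θ φ} + Γ^φ_{φ m} Γ^m_{θ θ} - Γ^φ_{θ m} Γ^m_{θ φ}
  = (0) - (-1/sin(θ)^2) + (0) - (1/tan(θ)^2) = 1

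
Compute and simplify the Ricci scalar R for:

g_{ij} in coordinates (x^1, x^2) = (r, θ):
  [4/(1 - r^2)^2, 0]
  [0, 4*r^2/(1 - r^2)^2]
Non-zero Christoffel symbols (Γ^k_{ij} = Γ^k_{ji}):
Γ^r_{r r} = 2*r/(1 - r^2)
Γ^r_{θ θ} = (r^3 + r)/(r^2 - 1)
Γ^θ_{r θ} = (-r^2 - 1)/(r^3 - r)
Ricci tensor (R_{ij} = R^k_{ikj}): R_{rr} = -4/(r^2 - 1)^2, R_{rθ} = 0, R_{θθ} = -4*r^2/(r^2 - 1)^2
Inverse metric: g^{rr} = (1 - r^2)^2/4, g^{θθ} = (1 - r^2)^2/(4*r^2)
R = g^{ij} R_{ij} = ((1 - r^2)^2/4)(-4/(r^2 - 1)^2) + ((1 - r^2)^2/(4*r^2))(-4*r^2/(r^2 - 1)^2) = -2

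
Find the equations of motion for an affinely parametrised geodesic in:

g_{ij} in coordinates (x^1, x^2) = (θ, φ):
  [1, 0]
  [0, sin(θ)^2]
Geodesic equation: d^2x^k/dλ^2 + Γ^k_{ij} (dx^i/dλ)(dx^j/dλ) = 0.
Non-zero Christoffel symbols:
Γ^θ_{φ φ} = -sin(2*θ)/2
Γ^φ_{θ φ} = 1/tan(θ)
Substituting (the symmetric pair Γ^k_{ij}, Γ^k_{ji} combines into a factor 2):
d^2θ/dλ^2 - (sin(2*θ)/2) (dφ/dλ)^2 = 0
d^2φ/dλ^2 + (2/tan(θ)) (dθ/dλ)(dφ/dλ) = 0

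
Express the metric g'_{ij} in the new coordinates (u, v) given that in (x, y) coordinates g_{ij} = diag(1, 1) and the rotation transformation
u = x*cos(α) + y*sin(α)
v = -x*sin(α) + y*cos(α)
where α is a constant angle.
Invert the transformation: x = u*cos(α) - v*sin(α), y = u*sin(α) + v*cos(α)
g'_{ij} = (∂x^k/∂x'^i)(∂x^l/∂x'^j) g_{kl}; with g_{kl} = δ_{kl} this is Σ_k (∂x^k/∂x'^i)(∂x^k/∂x'^j).
Jacobian: ∂x/∂u = cos(α), ∂x/∂v = -sin(α), ∂y/∂u = sin(α), ∂y/∂v = cos(α)
g'_{uu} = (cos(α))(cos(α)) + (sin(α))(sin(α)) = 1
g'_{uv} = (cos(α))(-sin(α)) + (sin(α))(cos(α)) = 0
g'_{vv} = (-sin(α))(-sin(α)) + (cos(α))(cos(α)) = 1
g'_{ij} = diag(1, 1)
The Euclidean metric is invariant under rotations.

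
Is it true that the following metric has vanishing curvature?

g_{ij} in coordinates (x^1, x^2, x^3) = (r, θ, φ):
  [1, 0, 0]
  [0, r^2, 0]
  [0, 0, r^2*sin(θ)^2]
Non-zero Christoffel symbols:
Γ^r_{θ θ} = -r
Γ^r_{φ φ} = -r*sin(θ)^2
Γ^θ_{r θ} = 1/r
Γ^θ_{φ φ} = -sin(2*θ)/2
Γ^φ_{r φ} = 1/r
Γ^φ_{θ φ} = 1/tan(θ)
Ricci tensor: R_{rr} = 0, R_{rθ} = 0, R_{rφ} = 0, R_{θθ} = 0, R_{θφ} = 0, R_{φφ} = 0
All R_{ij} vanish; in 3 dimensions the Riemann tensor is fully determined by the Ricci tensor, so R^i_{jkl} = 0: the metric is flat (curvilinear coordinates on flat space).
Yes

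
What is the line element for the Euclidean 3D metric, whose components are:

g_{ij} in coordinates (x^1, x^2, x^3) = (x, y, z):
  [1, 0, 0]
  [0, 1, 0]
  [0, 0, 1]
ds^2 = g_{ij} dx^i dx^j; only the non-zero components contribute.
ds^2 = dx^2 + dy^2 + dz^2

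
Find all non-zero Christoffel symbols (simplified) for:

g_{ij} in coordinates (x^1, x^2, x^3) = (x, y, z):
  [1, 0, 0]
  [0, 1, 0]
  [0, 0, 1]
Using Γ^k_{ij} = (1/2) g^{km} (∂_i g_{mj} + ∂_j g_{mi} - ∂_m g_{ij}); the metric is diagonal, so only the m = k term contributes.
Every metric component is constant, so all ∂_m g_{ij} = 0 and every Christoffel symbol vanishes.
All Christoffel symbols are zero.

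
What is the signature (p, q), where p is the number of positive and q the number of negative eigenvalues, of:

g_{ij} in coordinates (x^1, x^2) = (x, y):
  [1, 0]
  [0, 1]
The metric is diagonal, so its eigenvalues are the diagonal entries: 1, 1 (at a generic point, where coordinate-dependent entries are positive).
2 positive, 0 negative.
(2, 0) - Riemannian (positive definite)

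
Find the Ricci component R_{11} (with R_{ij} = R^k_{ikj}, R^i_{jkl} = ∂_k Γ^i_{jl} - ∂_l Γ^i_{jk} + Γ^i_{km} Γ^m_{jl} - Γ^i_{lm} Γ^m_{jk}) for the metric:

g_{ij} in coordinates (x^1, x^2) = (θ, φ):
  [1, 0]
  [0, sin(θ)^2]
Non-zero Christoffel symbols (Γ^k_{ij} = Γ^k_{ji}):
Γ^θ_{φ φ} = -sin(2*θ)/2
Γ^φ_{θ φ} = 1/tan(θ)
R^θ_{θ θ θ} = 0 (a repeated index in an antisymmetric pair)
R^φ_{θ φ θ} = ∂_φ Γ^φ_{θ θ} - ∂_θ Γ^φ_{θ φ} + Γ^φ_{φ m} Γ^m_{θ θ} - Γ^φ_{θ m} Γ^m_{θ φ}
  = (0) - (-1/sin(θ)^2) + (0) - (1/tan(θ)^2) = 1
R_{θθ} = R^θ_{θ θ θ} + R^φ_{θ φ θ} = (0) + (1) = 1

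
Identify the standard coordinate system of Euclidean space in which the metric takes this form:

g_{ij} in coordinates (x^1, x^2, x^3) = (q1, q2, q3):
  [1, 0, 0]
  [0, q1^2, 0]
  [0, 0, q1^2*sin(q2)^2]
The line element ds^2 = dq1^2 + q1^2 dq2^2 + q1^2 sin(q2)^2 dq3^2 is dr^2 + r^2 dθ^2 + r^2 sin(θ)^2 dφ^2 with q1 = r, q2 = θ, q3 = φ.
spherical coordinates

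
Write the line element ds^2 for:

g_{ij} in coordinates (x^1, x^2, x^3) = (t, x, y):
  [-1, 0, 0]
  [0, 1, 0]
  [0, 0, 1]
ds^2 = g_{ij} dx^i dx^j; only the non-zero components contribute.
ds^2 = -dt^2 + dx^2 + dy^2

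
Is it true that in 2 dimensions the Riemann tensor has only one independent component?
The number of independent components is n^2(n^2-1)/12 = 4·3/12 = 1 for n = 2 (e.g. R_{1212}).
Yes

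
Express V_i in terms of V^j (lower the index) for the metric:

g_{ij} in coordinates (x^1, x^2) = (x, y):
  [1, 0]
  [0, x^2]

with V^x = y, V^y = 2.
V_i = g_{ij} V^j:
V_x = (1)(y) + (0)(2) = y
V_y = (0)(y) + (x^2)(2) = 2*x^2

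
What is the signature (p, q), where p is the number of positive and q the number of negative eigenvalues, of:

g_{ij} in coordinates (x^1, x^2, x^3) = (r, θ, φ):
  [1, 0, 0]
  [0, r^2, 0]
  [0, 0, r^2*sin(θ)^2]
The metric is diagonal, so its eigenvalues are the diagonal entries: 1, r^2, r^2*sin(θ)^2 (at a generic point, where coordinate-dependent entries are positive).
3 positive, 0 negative.
(3, 0) - Riemannian (positive definite)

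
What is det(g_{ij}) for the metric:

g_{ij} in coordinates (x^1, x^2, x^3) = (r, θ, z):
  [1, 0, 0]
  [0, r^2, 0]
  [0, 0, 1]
Diagonal metric: det(g) = g_{11}·g_{22}·g_{33}
= (1)·(r^2)·(1)
det(g) = r^2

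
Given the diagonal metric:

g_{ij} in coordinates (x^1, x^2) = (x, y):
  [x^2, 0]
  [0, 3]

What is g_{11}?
With x^1 = x, x^2 = y, g_{11} = g_{xx} is the row-1, column-1 entry of the matrix.
g_{11} = x^2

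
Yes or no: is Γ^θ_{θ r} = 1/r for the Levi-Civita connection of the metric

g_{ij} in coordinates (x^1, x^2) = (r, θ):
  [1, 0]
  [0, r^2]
Γ^θ_{θ r} = (1/2) g^{θθ} (∂_θ g_{θr} + ∂_r g_{θθ} - ∂_θ g_{θr}) = (1/2)(1/r^2)((0) + (2*r) - (0)) = 1/r
This equals the proposed value 1/r.
Yes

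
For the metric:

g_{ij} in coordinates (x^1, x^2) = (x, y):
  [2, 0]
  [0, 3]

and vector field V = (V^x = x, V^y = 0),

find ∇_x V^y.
All Christoffel symbols are zero.
∇_x V^y = ∂_x V^y + Γ^y_{x j} V^j
  = (0) + (0)(x) + (0)(0)
  = 0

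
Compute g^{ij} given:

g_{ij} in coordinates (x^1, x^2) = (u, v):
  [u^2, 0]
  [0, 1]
The metric is diagonal, so g^{ij} is diagonal with entries 1/g_{ii}: diag(1/(u^2), 1).
g^{ij}:
  [1/u^2, 0]
  [0, 1]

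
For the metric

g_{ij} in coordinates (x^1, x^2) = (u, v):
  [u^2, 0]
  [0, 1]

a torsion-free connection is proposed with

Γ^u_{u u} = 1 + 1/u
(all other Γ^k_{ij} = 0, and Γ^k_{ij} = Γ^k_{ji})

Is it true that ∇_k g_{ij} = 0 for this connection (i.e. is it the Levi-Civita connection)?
Using ∇_k g_{ij} = ∂_k g_{ij} - Γ^m_{ki} g_{mj} - Γ^m_{kj} g_{im}:
∇_u g_{uu} = (2*u) - (u^2 + u) - (u^2 + u) = -2*u^2 ≠ 0
So the connection is not metric compatible (it is not the Levi-Civita connection).
No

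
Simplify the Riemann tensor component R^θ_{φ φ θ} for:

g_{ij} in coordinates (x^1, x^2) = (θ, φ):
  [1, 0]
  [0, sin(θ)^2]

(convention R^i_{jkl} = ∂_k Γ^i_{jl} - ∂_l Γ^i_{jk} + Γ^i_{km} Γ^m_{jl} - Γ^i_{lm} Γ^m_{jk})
Non-zero Christoffel symbols (Γ^k_{ij} = Γ^k_{ji}):
Γ^θ_{φ φ} = -sin(2*θ)/2
Γ^φ_{θ φ} = 1/tan(θ)
R^θ_{φ φ θ} = ∂_φ Γ^θ_{φ θ} - ∂_θ Γ^θ_{φ φ} + Γ^θ_{φ m} Γ^m_{φ θ} - Γ^θ_{θ m} Γ^m_{φ φ}
  = (0) - (-cos(2*θ)) + (-cos(θ)^2) - (0) = -sin(θ)^2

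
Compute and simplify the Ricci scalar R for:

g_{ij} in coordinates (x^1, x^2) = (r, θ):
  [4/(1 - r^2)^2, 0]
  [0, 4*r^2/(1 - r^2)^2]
Non-zero Christoffel symbols (Γ^k_{ij} = Γ^k_{ji}):
Γ^r_{r r} = 2*r/(1 - r^2)
Γ^r_{θ θ} = (r^3 + r)/(r^2 - 1)
Γ^θ_{r θ} = (-r^2 - 1)/(r^3 - r)
Ricci tensor (R_{ij} = R^k_{ikj}): R_{rr} = -4/(r^2 - 1)^2, R_{rθ} = 0, R_{θθ} = -4*r^2/(r^2 - 1)^2
Inverse metric: g^{rr} = (1 - r^2)^2/4, g^{θθ} = (1 - r^2)^2/(4*r^2)
R = g^{ij} R_{ij} = ((1 - r^2)^2/4)(-4/(r^2 - 1)^2) + ((1 - r^2)^2/(4*r^2))(-4*r^2/(r^2 - 1)^2) = -2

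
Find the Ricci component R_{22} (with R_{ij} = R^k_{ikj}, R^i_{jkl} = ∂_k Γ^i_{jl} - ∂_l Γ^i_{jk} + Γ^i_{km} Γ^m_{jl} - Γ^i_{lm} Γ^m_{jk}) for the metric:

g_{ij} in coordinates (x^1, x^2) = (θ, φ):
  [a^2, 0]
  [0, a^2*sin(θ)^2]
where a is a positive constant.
Non-zero Christoffel symbols (Γ^k_{ij} = Γ^k_{ji}):
Γ^θ_{φ φ} = -sin(2*θ)/2
Γ^φ_{θ φ} = 1/tan(θ)
R^θ_{φ θ φ} = ∂_θ Γ^θ_{φ φ} - ∂_φ Γ^θ_{φ θ} + Γ^θ_{θ m} Γ^m_{φ φ} - Γ^θ_{φ m} Γ^m_{φ θ}
  = (-cos(2*θ)) - (0) + (0) - (-cos(θ)^2) = sin(θ)^2
R^φ_{φ φ φ} = 0 (a repeated index in an antisymmetric pair)
R_{φφ} = R^θ_{φ θ φ} + R^φ_{φ φ φ} = (sin(θ)^2) + (0) = sin(θ)^2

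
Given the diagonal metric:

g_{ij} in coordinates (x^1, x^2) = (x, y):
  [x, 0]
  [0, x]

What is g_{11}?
With x^1 = x, x^2 = y, g_{11} = g_{xx} is the row-1, column-1 entry of the matrix.
g_{11} = x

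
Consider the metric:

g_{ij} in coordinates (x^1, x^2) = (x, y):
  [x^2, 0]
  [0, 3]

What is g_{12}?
With x^1 = x, x^2 = y, g_{12} = g_{xy} is the row-1, column-2 entry of the matrix.
g_{12} = 0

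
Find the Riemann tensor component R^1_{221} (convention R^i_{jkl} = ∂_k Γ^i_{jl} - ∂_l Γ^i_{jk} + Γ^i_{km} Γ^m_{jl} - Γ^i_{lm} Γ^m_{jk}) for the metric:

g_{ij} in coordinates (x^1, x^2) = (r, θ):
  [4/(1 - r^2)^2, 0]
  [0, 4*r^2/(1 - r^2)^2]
Non-zero Christoffel symbols (Γ^k_{ij} = Γ^k_{ji}):
Γ^r_{r r} = 2*r/(1 - r^2)
Γ^r_{θ θ} = (r^3 + r)/(r^2 - 1)
Γ^θ_{r θ} = (-r^2 - 1)/(r^3 - r)
R^r_{θ θ r} = ∂_θ Γ^r_{θ r} - ∂_r Γ^r_{θ θ} + Γ^r_{θ m} Γ^m_{θ r} - Γ^r_{r m} Γ^m_{θ θ}
  = (0) - ((r^4 - 4*r^2 - 1)/(r^2 - 1)^2) + (-(r^2 + 1)^2/(r^2 - 1)^2) - (-2*r^2*(r^2 + 1)/(r^2 - 1)^2) = 4*r^2/(r^2 - 1)^2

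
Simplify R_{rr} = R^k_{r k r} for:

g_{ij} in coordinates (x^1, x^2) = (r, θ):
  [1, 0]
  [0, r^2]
Non-zero Christoffel symbols (Γ^k_{ij} = Γ^k_{ji}):
Γ^r_{θ θ} = -r
Γ^θ_{r θ} = 1/r
R^r_{r r r} = 0 (a repeated index in an antisymmetric pair)
R^θ_{r θ r} = ∂_θ Γ^θ_{r r} - ∂_r Γ^θ_{r θ} + Γ^θ_{θ m} Γ^m_{r r} - Γ^θ_{r m} Γ^m_{r θ}
  = (0) - (-1/r^2) + (0) - (1/r^2) = 0
R_{rr} = R^r_{r r r} + R^θ_{r θ r} = (0) + (0) = 0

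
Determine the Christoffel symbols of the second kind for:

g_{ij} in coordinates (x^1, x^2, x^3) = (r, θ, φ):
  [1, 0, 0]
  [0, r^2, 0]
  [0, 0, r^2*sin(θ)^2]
Using Γ^k_{ij} = (1/2) g^{km} (∂_i g_{mj} + ∂_j g_{mi} - ∂_m g_{ij}); the metric is diagonal, so only the m = k term contributes.
Non-zero symbols (using the symmetry Γ^k_{ij} = Γ^k_{ji}):
Γ^r_{θ θ} = (1/2) g^{rr} (∂_θ g_{rθ} + ∂_θ g_{rθ} - ∂_r g_{θθ}) = (1/2)(1)((0) + (0) - (2*r)) = -r
Γ^r_{φ φ} = (1/2) g^{rr} (∂_φ g_{rφ} + ∂_φ g_{rφ} - ∂_r g_{φφ}) = (1/2)(1)((0) + (0) - (2*r*sin(θ)^2)) = -r*sin(θ)^2
Γ^θ_{r θ} = (1/2) g^{θθ} (∂_r g_{θθ} + ∂_θ g_{θr} - ∂_θ g_{rθ}) = (1/2)(1/r^2)((2*r) + (0) - (0)) = 1/r
Γ^θ_{φ φ} = (1/2) g^{θθ} (∂_φ g_{θφ} + ∂_φ g_{θφ} - ∂_θ g_{φφ}) = (1/2)(1/r^2)((0) + (0) - (r^2*sin(2*θ))) = -sin(2*θ)/2
Γ^φ_{r φ} = (1/2) g^{φφ} (∂_r g_{φφ} + ∂_φ g_{φr} - ∂_φ g_{rφ}) = (1/2)(1/(r^2*sin(θ)^2))((2*r*sin(θ)^2) + (0) - (0)) = 1/r
Γ^φ_{θ φ} = (1/2) g^{φφ} (∂_θ g_{φφ} + ∂_φ g_{φθ} - ∂_φ g_{θφ}) = (1/2)(1/(r^2*sin(θ)^2))((r^2*sin(2*θ)) + (0) - (0)) = 1/tan(θ)
All other Christoffel symbols are zero.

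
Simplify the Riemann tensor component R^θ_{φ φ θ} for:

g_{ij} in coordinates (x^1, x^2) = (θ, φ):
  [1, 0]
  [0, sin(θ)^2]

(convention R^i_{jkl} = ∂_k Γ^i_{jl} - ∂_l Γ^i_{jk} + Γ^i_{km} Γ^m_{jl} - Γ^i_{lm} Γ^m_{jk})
Non-zero Christoffel symbols (Γ^k_{ij} = Γ^k_{ji}):
Γ^θ_{φ φ} = -sin(2*θ)/2
Γ^φ_{θ φ} = 1/tan(θ)
R^θ_{φ φ θ} = ∂_φ Γ^θ_{φ θ} - ∂_θ Γ^θ_{φ φ} + Γ^θ_{φ m} Γ^m_{φ θ} - Γ^θ_{θ m} Γ^m_{φ φ}
  = (0) - (-cos(2*θ)) + (-cos(θ)^2) - (0) = -sin(θ)^2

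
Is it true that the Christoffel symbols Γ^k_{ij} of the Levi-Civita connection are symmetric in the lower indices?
The Levi-Civita connection is torsion-free, which is exactly Γ^k_{ij} = Γ^k_{ji}.
Yes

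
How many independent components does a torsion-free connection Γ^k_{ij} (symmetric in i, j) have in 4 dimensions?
Γ^k_{ij} has n choices for the upper index and n(n+1)/2 independent symmetric lower index pairs.
Total = 4 × 4×5/2 = 4 × 10 = 40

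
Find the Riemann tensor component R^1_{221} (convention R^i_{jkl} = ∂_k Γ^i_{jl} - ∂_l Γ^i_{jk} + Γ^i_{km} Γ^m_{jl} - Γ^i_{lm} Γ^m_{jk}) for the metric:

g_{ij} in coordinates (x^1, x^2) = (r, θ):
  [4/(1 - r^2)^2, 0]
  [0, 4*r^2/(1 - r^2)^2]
Non-zero Christoffel symbols (Γ^k_{ij} = Γ^k_{ji}):
Γ^r_{r r} = 2*r/(1 - r^2)
Γ^r_{θ θ} = (r^3 + r)/(r^2 - 1)
Γ^θ_{r θ} = (-r^2 - 1)/(r^3 - r)
R^r_{θ θ r} = ∂_θ Γ^r_{θ r} - ∂_r Γ^r_{θ θ} + Γ^r_{θ m} Γ^m_{θ r} - Γ^r_{r m} Γ^m_{θ θ}
  = (0) - ((r^4 - 4*r^2 - 1)/(r^2 - 1)^2) + (-(r^2 + 1)^2/(r^2 - 1)^2) - (-2*r^2*(r^2 + 1)/(r^2 - 1)^2) = 4*r^2/(r^2 - 1)^2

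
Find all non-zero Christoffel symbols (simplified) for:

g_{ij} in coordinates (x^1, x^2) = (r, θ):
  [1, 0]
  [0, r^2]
Using Γ^k_{ij} = (1/2) g^{km} (∂_i g_{mj} + ∂_j g_{mi} - ∂_m g_{ij}); the metric is diagonal, so only the m = k term contributes.
Non-zero symbols (using the symmetry Γ^k_{ij} = Γ^k_{ji}):
Γ^r_{θ θ} = (1/2) g^{rr} (∂_θ g_{rθ} + ∂_θ g_{rθ} - ∂_r g_{θθ}) = (1/2)(1)((0) + (0) - (2*r)) = -r
Γ^θ_{r θ} = (1/2) g^{θθ} (∂_r g_{θθ} + ∂_θ g_{θr} - ∂_θ g_{rθ}) = (1/2)(1/r^2)((2*r) + (0) - (0)) = 1/r
All other Christoffel symbols are zero.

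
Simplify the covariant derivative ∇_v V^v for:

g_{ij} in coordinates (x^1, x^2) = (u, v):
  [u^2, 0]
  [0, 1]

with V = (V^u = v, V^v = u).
Non-zero Christoffel symbols:
Γ^u_{u u} = 1/u
∇_v V^v = ∂_v V^v + Γ^v_{v j} V^j
  = (0) + (0)(v) + (0)(u)
  = 0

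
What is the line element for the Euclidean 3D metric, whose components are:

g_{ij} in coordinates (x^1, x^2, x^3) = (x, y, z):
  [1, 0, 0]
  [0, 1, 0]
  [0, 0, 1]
ds^2 = g_{ij} dx^i dx^j; only the non-zero components contribute.
ds^2 = dx^2 + dy^2 + dz^2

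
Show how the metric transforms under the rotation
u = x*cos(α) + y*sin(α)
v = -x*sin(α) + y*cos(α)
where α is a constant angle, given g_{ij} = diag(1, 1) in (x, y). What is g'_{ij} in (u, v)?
Invert the transformation: x = u*cos(α) - v*sin(α), y = u*sin(α) + v*cos(α)
g'_{ij} = (∂x^k/∂x'^i)(∂x^l/∂x'^j) g_{kl}; with g_{kl} = δ_{kl} this is Σ_k (∂x^k/∂x'^i)(∂x^k/∂x'^j).
Jacobian: ∂x/∂u = cos(α), ∂x/∂v = -sin(α), ∂y/∂u = sin(α), ∂y/∂v = cos(α)
g'_{uu} = (cos(α))(cos(α)) + (sin(α))(sin(α)) = 1
g'_{uv} = (cos(α))(-sin(α)) + (sin(α))(cos(α)) = 0
g'_{vv} = (-sin(α))(-sin(α)) + (cos(α))(cos(α)) = 1
g'_{ij} = diag(1, 1)
The Euclidean metric is invariant under rotations.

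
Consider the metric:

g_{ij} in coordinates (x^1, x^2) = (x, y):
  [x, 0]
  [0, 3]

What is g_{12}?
With x^1 = x, x^2 = y, g_{12} = g_{xy} is the row-1, column-2 entry of the matrix.
g_{12} = 0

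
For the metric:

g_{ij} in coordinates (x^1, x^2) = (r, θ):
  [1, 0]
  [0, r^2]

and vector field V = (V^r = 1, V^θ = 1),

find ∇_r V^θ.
Non-zero Christoffel symbols:
Γ^r_{θ θ} = -r
Γ^θ_{r θ} = 1/r
∇_r V^θ = ∂_r V^θ + Γ^θ_{r j} V^j
  = (0) + (0)(1) + (1/r)(1)
  = 1/r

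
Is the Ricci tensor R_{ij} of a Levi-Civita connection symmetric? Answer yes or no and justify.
R_{ij} = R^k_{ikj}; the pair symmetry R_{kilj} = R_{ljki} gives R_{ij} = R_{ji}.
Yes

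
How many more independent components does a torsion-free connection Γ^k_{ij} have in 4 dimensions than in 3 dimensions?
Independent components in n dimensions: n × n(n+1)/2 = n^2(n+1)/2.
4D: 4 × 10 = 40
3D: 3 × 6 = 18
Difference = 40 - 18 = 22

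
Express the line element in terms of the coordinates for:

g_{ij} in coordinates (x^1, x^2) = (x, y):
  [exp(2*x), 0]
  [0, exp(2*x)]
ds^2 = g_{ij} dx^i dx^j; only the non-zero components contribute.
ds^2 = exp(2*x) dx^2 + exp(2*x) dy^2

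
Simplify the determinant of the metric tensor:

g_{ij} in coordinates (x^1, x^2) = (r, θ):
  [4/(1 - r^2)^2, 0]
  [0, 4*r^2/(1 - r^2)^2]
For a 2×2 metric: det(g) = g_{11}·g_{22} - g_{12}·g_{21}
= (4/(1 - r^2)^2)·(4*r^2/(1 - r^2)^2) - (0)·(0)
= 16*r^2/(1 - r^2)^4 - 0
det(g) = 16*r^2/(1 - r^2)^4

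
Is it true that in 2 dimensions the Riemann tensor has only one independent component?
The number of independent components is n^2(n^2-1)/12 = 4·3/12 = 1 for n = 2 (e.g. R_{1212}).
Yes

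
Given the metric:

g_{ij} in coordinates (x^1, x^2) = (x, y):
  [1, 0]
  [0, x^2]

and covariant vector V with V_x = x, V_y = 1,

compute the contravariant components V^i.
Inverse metric (diagonal): g^{xx} = 1, g^{yy} = 1/x^2
V^i = g^{ij} V_j:
V^x = (1)(x) + (0)(1) = x
V^y = (0)(x) + (1/x^2)(1) = 1/x^2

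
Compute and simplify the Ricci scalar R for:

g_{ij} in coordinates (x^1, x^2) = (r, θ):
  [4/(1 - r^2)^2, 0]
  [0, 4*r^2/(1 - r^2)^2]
Non-zero Christoffel symbols (Γ^k_{ij} = Γ^k_{ji}):
Γ^r_{r r} = 2*r/(1 - r^2)
Γ^r_{θ θ} = (r^3 + r)/(r^2 - 1)
Γ^θ_{r θ} = (-r^2 - 1)/(r^3 - r)
Ricci tensor (R_{ij} = R^k_{ikj}): R_{rr} = -4/(r^2 - 1)^2, R_{rθ} = 0, R_{θθ} = -4*r^2/(r^2 - 1)^2
Inverse metric: g^{rr} = (1 - r^2)^2/4, g^{θθ} = (1 - r^2)^2/(4*r^2)
R = g^{ij} R_{ij} = ((1 - r^2)^2/4)(-4/(r^2 - 1)^2) + ((1 - r^2)^2/(4*r^2))(-4*r^2/(r^2 - 1)^2) = -2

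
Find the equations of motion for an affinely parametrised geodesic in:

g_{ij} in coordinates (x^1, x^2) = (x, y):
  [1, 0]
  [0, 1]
Geodesic equation: d^2x^k/dλ^2 + Γ^k_{ij} (dx^i/dλ)(dx^j/dλ) = 0.
All Christoffel symbols vanish, so the geodesics are straight lines:
d^2x/dλ^2 = 0
d^2y/dλ^2 = 0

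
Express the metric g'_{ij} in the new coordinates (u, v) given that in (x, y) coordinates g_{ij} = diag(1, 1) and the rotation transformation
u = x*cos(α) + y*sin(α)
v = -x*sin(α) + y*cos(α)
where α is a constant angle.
Invert the transformation: x = u*cos(α) - v*sin(α), y = u*sin(α) + v*cos(α)
g'_{ij} = (∂x^k/∂x'^i)(∂x^l/∂x'^j) g_{kl}; with g_{kl} = δ_{kl} this is Σ_k (∂x^k/∂x'^i)(∂x^k/∂x'^j).
Jacobian: ∂x/∂u = cos(α), ∂x/∂v = -sin(α), ∂y/∂u = sin(α), ∂y/∂v = cos(α)
g'_{uu} = (cos(α))(cos(α)) + (sin(α))(sin(α)) = 1
g'_{uv} = (cos(α))(-sin(α)) + (sin(α))(cos(α)) = 0
g'_{vv} = (-sin(α))(-sin(α)) + (cos(α))(cos(α)) = 1
g'_{ij} = diag(1, 1)
The Euclidean metric is invariant under rotations.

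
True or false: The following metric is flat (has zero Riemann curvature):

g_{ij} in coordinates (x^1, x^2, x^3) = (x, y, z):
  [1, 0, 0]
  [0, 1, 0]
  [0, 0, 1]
All metric components are constant, so every Christoffel symbol vanishes and R^i_{jkl} = 0.
True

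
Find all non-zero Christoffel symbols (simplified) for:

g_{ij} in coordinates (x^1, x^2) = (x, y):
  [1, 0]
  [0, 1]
Using Γ^k_{ij} = (1/2) g^{km} (∂_i g_{mj} + ∂_j g_{mi} - ∂_m g_{ij}); the metric is diagonal, so only the m = k term contributes.
Every metric component is constant, so all ∂_m g_{ij} = 0 and every Christoffel symbol vanishes.
All Christoffel symbols are zero.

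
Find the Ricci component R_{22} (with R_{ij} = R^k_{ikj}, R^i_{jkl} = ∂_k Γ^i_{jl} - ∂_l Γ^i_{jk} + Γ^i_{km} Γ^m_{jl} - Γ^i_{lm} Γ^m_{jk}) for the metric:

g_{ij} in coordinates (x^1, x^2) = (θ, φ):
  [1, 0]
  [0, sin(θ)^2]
Non-zero Christoffel symbols (Γ^k_{ij} = Γ^k_{ji}):
Γ^θ_{φ φ} = -sin(2*θ)/2
Γ^φ_{θ φ} = 1/tan(θ)
R^θ_{φ θ φ} = ∂_θ Γ^θ_{φ φ} - ∂_φ Γ^θ_{φ θ} + Γ^θ_{θ m} Γ^m_{φ φ} - Γ^θ_{φ m} Γ^m_{φ θ}
  = (-cos(2*θ)) - (0) + (0) - (-cos(θ)^2) = sin(θ)^2
R^φ_{φ φ φ} = 0 (a repeated index in an antisymmetric pair)
R_{φφ} = R^θ_{φ θ φ} + R^φ_{φ φ φ} = (sin(θ)^2) + (0) = sin(θ)^2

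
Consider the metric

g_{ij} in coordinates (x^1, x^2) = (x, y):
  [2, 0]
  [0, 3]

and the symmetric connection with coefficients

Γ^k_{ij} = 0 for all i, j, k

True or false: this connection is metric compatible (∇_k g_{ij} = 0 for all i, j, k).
Using ∇_k g_{ij} = ∂_k g_{ij} - Γ^m_{ki} g_{mj} - Γ^m_{kj} g_{im}:
e.g. ∇_y g_{xy} = (0) - (0) - (0) = 0
Every component ∇_k g_{ij} vanishes: the connection is metric compatible.
True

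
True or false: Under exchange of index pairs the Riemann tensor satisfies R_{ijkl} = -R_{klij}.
The pair-exchange symmetry has a plus sign: R_{ijkl} = +R_{klij}.
False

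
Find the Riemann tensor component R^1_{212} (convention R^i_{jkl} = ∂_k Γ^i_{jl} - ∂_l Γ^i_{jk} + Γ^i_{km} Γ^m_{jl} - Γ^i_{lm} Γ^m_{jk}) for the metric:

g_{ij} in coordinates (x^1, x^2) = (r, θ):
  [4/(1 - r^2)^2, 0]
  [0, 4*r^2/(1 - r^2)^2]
Non-zero Christoffel symbols (Γ^k_{ij} = Γ^k_{ji}):
Γ^r_{r r} = 2*r/(1 - r^2)
Γ^r_{θ θ} = (r^3 + r)/(r^2 - 1)
Γ^θ_{r θ} = (-r^2 - 1)/(r^3 - r)
R^r_{θ r θ} = ∂_r Γ^r_{θ θ} - ∂_θ Γ^r_{θ r} + Γ^r_{r m} Γ^m_{θ θ} - Γ^r_{θ m} Γ^m_{θ r}
  = ((r^4 - 4*r^2 - 1)/(r^2 - 1)^2) - (0) + (-2*r^2*(r^2 + 1)/(r^2 - 1)^2) - (-(r^2 + 1)^2/(r^2 - 1)^2) = -4*r^2/(r^2 - 1)^2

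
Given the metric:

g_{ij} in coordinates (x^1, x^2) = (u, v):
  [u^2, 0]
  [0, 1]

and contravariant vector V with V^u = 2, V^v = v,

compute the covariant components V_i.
V_i = g_{ij} V^j:
V_u = (u^2)(2) + (0)(v) = 2*u^2
V_v = (0)(2) + (1)(v) = v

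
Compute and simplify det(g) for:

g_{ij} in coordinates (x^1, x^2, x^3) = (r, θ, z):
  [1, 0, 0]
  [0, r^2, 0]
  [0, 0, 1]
Diagonal metric: det(g) = g_{11}·g_{22}·g_{33}
= (1)·(r^2)·(1)
det(g) = r^2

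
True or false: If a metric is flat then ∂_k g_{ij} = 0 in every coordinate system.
Flatness means R^i_{jkl} = 0; the components can still vary, e.g. the flat plane in polar coordinates has g_{θθ} = r^2.
False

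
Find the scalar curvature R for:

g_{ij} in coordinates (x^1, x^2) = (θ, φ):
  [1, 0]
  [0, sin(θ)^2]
Non-zero Christoffel symbols (Γ^k_{ij} = Γ^k_{ji}):
Γ^θ_{φ φ} = -sin(2*θ)/2
Γ^φ_{θ φ} = 1/tan(θ)
Ricci tensor (R_{ij} = R^k_{ikj}): R_{θθ} = 1, R_{θφ} = 0, R_{φφ} = sin(θ)^2
Inverse metric: g^{θθ} = 1, g^{φφ} = 1/sin(θ)^2
R = g^{ij} R_{ij} = (1)(1) + (1/sin(θ)^2)(sin(θ)^2) = 2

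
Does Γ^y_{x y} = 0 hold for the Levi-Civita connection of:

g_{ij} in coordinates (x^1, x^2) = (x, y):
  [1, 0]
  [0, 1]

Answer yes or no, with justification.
Γ^y_{x y} = (1/2) g^{yy} (∂_x g_{yy} + ∂_y g_{yx} - ∂_y g_{xy}) = (1/2)(1)((0) + (0) - (0)) = 0
This equals the proposed value 0.
Yes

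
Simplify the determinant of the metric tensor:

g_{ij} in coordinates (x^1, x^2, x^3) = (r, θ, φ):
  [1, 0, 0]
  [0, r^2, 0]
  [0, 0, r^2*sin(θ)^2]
Diagonal metric: det(g) = g_{11}·g_{22}·g_{33}
= (1)·(r^2)·(r^2*sin(θ)^2)
det(g) = r^4*sin(θ)^2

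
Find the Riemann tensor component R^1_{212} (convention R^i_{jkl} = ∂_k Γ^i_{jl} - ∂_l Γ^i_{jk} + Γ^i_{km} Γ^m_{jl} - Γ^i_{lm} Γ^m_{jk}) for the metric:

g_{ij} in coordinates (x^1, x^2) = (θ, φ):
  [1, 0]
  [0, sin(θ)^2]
Non-zero Christoffel symbols (Γ^k_{ij} = Γ^k_{ji}):
Γ^θ_{φ φ} = -sin(2*θ)/2
Γ^φ_{θ φ} = 1/tan(θ)
R^θ_{φ θ φ} = ∂_θ Γ^θ_{φ φ} - ∂_φ Γ^θ_{φ θ} + Γ^θ_{θ m} Γ^m_{φ φ} - Γ^θ_{φ m} Γ^m_{φ θ}
  = (-cos(2*θ)) - (0) + (0) - (-cos(θ)^2) = sin(θ)^2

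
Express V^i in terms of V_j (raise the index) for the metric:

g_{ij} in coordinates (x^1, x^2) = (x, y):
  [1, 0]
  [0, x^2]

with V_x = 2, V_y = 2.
Inverse metric (diagonal): g^{xx} = 1, g^{yy} = 1/x^2
V^i = g^{ij} V_j:
V^x = (1)(2) + (0)(2) = 2
V^y = (0)(2) + (1/x^2)(2) = 2/x^2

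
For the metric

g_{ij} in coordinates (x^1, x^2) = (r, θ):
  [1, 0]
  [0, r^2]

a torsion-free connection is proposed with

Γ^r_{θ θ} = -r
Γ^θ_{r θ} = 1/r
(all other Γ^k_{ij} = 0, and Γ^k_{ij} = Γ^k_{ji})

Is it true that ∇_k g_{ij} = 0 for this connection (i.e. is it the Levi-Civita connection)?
Using ∇_k g_{ij} = ∂_k g_{ij} - Γ^m_{ki} g_{mj} - Γ^m_{kj} g_{im}:
e.g. ∇_r g_{θθ} = (2*r) - (r) - (r) = 0
Every component ∇_k g_{ij} vanishes: the connection is metric compatible.
Yes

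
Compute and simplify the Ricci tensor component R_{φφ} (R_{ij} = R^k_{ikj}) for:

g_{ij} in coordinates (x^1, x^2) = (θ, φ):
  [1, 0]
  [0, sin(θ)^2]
Non-zero Christoffel symbols (Γ^k_{ij} = Γ^k_{ji}):
Γ^θ_{φ φ} = -sin(2*θ)/2
Γ^φ_{θ φ} = 1/tan(θ)
R^θ_{φ θ φ} = ∂_θ Γ^θ_{φ φ} - ∂_φ Γ^θ_{φ θ} + Γ^θ_{θ m} Γ^m_{φ φ} - Γ^θ_{φ m} Γ^m_{φ θ}
  = (-cos(2*θ)) - (0) + (0) - (-cos(θ)^2) = sin(θ)^2
R^φ_{φ φ φ} = 0 (a repeated index in an antisymmetric pair)
R_{φφ} = R^θ_{φ θ φ} + R^φ_{φ φ φ} = (sin(θ)^2) + (0) = sin(θ)^2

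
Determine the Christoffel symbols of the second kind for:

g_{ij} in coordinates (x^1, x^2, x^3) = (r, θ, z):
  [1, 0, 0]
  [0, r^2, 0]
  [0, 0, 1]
Using Γ^k_{ij} = (1/2) g^{km} (∂_i g_{mj} + ∂_j g_{mi} - ∂_m g_{ij}); the metric is diagonal, so only the m = k term contributes.
Non-zero symbols (using the symmetry Γ^k_{ij} = Γ^k_{ji}):
Γ^r_{θ θ} = (1/2) g^{rr} (∂_θ g_{rθ} + ∂_θ g_{rθ} - ∂_r g_{θθ}) = (1/2)(1)((0) + (0) - (2*r)) = -r
Γ^θ_{r θ} = (1/2) g^{θθ} (∂_r g_{θθ} + ∂_θ g_{θr} - ∂_θ g_{rθ}) = (1/2)(1/r^2)((2*r) + (0) - (0)) = 1/r
All other Christoffel symbols are zero.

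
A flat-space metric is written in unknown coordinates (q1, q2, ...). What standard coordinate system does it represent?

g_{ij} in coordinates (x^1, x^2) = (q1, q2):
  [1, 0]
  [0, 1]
All components are constant and the metric is the identity, i.e. orthonormal rectilinear coordinates.
Cartesian (2D) coordinates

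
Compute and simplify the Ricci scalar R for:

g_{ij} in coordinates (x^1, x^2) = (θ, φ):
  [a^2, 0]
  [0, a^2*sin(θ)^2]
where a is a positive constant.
Non-zero Christoffel symbols (Γ^k_{ij} = Γ^k_{ji}):
Γ^θ_{φ φ} = -sin(2*θ)/2
Γ^φ_{θ φ} = 1/tan(θ)
Ricci tensor (R_{ij} = R^k_{ikj}): R_{θθ} = 1, R_{θφ} = 0, R_{φφ} = sin(θ)^2
Inverse metric: g^{θθ} = 1/a^2, g^{φφ} = 1/(a^2*sin(θ)^2)
R = g^{ij} R_{ij} = (1/a^2)(1) + (1/(a^2*sin(θ)^2))(sin(θ)^2) = 2/a^2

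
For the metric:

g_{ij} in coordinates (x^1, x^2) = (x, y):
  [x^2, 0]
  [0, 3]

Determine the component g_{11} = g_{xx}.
With x^1 = x, x^2 = y, g_{11} = g_{xx} is the row-1, column-1 entry of the matrix.
g_{11} = x^2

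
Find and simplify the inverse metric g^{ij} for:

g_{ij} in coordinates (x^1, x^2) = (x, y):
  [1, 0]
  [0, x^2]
The metric is diagonal, so g^{ij} is diagonal with entries 1/g_{ii}: diag(1, 1/(x^2)).
g^{ij}:
  [1, 0]
  [0, 1/x^2]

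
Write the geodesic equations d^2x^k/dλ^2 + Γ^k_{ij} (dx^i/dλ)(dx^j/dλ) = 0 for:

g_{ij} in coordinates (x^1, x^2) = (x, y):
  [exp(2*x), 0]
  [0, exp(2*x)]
Geodesic equation: d^2x^k/dλ^2 + Γ^k_{ij} (dx^i/dλ)(dx^j/dλ) = 0.
Non-zero Christoffel symbols:
Γ^x_{x x} = 1
Γ^x_{y y} = -1
Γ^y_{x y} = 1
Substituting (the symmetric pair Γ^k_{ij}, Γ^k_{ji} combines into a factor 2):
d^2x/dλ^2 + (dx/dλ)^2 - (dy/dλ)^2 = 0
d^2y/dλ^2 + 2 (dx/dλ)(dy/dλ) = 0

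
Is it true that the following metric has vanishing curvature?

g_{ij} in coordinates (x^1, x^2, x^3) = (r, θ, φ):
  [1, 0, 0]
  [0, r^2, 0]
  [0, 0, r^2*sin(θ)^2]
Non-zero Christoffel symbols:
Γ^r_{θ θ} = -r
Γ^r_{φ φ} = -r*sin(θ)^2
Γ^θ_{r θ} = 1/r
Γ^θ_{φ φ} = -sin(2*θ)/2
Γ^φ_{r φ} = 1/r
Γ^φ_{θ φ} = 1/tan(θ)
Ricci tensor: R_{rr} = 0, R_{rθ} = 0, R_{rφ} = 0, R_{θθ} = 0, R_{θφ} = 0, R_{φφ} = 0
All R_{ij} vanish; in 3 dimensions the Riemann tensor is fully determined by the Ricci tensor, so R^i_{jkl} = 0: the metric is flat (curvilinear coordinates on flat space).
Yes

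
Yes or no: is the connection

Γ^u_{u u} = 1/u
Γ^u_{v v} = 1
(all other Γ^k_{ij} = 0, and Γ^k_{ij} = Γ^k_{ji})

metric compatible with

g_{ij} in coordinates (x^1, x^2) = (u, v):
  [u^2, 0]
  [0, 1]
Using ∇_k g_{ij} = ∂_k g_{ij} - Γ^m_{ki} g_{mj} - Γ^m_{kj} g_{im}:
∇_v g_{uv} = (0) - (0) - (u^2) = -u^2 ≠ 0
So the connection is not metric compatible (it is not the Levi-Civita connection).
No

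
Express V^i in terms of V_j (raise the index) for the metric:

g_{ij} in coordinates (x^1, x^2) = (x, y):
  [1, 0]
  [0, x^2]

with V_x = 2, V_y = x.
Inverse metric (diagonal): g^{xx} = 1, g^{yy} = 1/x^2
V^i = g^{ij} V_j:
V^x = (1)(2) + (0)(x) = 2
V^y = (0)(2) + (1/x^2)(x) = 1/x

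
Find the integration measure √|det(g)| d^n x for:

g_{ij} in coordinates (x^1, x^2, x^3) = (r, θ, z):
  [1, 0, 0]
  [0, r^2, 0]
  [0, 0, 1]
det(g) = r^2
√|det(g)| = r
Volume element: dV = r dr dθ dz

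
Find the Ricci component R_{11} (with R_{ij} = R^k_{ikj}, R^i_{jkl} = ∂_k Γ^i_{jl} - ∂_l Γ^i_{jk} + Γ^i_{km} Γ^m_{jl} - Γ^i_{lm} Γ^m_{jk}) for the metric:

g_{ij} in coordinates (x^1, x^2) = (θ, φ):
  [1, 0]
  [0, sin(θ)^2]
Non-zero Christoffel symbols (Γ^k_{ij} = Γ^k_{ji}):
Γ^θ_{φ φ} = -sin(2*θ)/2
Γ^φ_{θ φ} = 1/tan(θ)
R^θ_{θ θ θ} = 0 (a repeated index in an antisymmetric pair)
R^φ_{θ φ θ} = ∂_φ Γ^φ_{θ θ} - ∂_θ Γ^φ_{θ φ} + Γ^φ_{φ m} Γ^m_{θ θ} - Γ^φ_{θ m} Γ^m_{θ φ}
  = (0) - (-1/sin(θ)^2) + (0) - (1/tan(θ)^2) = 1
R_{θθ} = R^θ_{θ θ θ} + R^φ_{θ φ θ} = (0) + (1) = 1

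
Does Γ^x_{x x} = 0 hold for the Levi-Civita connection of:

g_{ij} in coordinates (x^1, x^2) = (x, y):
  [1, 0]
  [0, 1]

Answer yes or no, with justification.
Γ^x_{x x} = (1/2) g^{xx} (∂_x g_{xx} + ∂_x g_{xx} - ∂_x g_{xx}) = (1/2)(1)((0) + (0) - (0)) = 0
This equals the proposed value 0.
Yes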